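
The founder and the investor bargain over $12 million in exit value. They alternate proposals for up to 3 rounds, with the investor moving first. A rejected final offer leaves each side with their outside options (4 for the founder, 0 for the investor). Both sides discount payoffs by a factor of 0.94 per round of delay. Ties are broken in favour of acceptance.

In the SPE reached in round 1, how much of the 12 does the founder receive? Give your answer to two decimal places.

Round 3 (the investor proposes): the founder gets 4 if talks fail, so the investor offers 4 and keeps 8.
Round 2 (the founder proposes): the investor can get 8 next round, worth 0.94 × 8 = 7.52 now; the founder offers that and keeps 4.48.
Round 1 (the investor proposes): the founder can get 4.48 next round, worth 0.94 × 4.48 = 4.2112 now. The investor offers 4.2112 and keeps 12 − 4.2112 = 7.7888.

4.21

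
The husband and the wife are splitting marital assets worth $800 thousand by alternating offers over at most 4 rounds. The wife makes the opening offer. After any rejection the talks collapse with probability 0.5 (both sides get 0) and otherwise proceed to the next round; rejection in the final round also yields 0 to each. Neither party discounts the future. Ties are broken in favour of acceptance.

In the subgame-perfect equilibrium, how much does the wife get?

500

By backward induction:
Round 4 (the husband proposes): rejection yields 0 for the wife; the husband offers 0 and keeps 800.
Round 3 (the wife proposes): rejecting gives the husband an expected 0.5 × 800 = 400, so the wife offers 400, keeping 400.
Round 2 (the husband proposes): rejecting gives the wife an expected 0.5 × 400 = 200, so the husband offers 200, keeping 600.
Round 1 (the wife proposes): rejecting gives the husband an expected 0.5 × 600 = 300. The wife offers 300 and keeps 800 − 300 = 500.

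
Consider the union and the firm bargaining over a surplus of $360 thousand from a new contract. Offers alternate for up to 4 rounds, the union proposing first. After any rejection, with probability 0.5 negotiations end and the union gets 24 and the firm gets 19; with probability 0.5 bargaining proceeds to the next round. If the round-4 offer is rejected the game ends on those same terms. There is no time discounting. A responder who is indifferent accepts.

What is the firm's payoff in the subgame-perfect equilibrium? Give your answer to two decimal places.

By backward induction:
Round 4 (the firm proposes): the union gets 24 if talks fail, so the firm offers 24 and keeps 336.
Round 3 (the union proposes): rejecting gives the firm an expected 0.5 × 336 + 0.5 × 19 = 177.5; the union offers that and keeps 182.5.
Round 2 (the firm proposes): rejecting gives the union an expected 0.5 × 182.5 + 0.5 × 24 = 103.25. The firm offers 103.25 and keeps 360 − 103.25 = 256.75.
Round 1 (the union proposes): rejecting gives the firm an expected 0.5 × 256.75 + 0.5 × 19 = 137.875. The union offers 137.875 and keeps 360 − 137.875 = 222.125.

137.88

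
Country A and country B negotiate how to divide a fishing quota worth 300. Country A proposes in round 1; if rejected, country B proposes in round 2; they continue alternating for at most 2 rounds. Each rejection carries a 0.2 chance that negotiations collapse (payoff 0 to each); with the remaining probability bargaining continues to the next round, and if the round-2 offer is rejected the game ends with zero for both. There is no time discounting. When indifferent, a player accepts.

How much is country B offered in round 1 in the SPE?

By backward induction:
Round 2 (country B proposes): rejection yields 0 for country A; country B offers 0 and keeps 300.
Round 1 (country A proposes): rejecting gives country B an expected 0.8 × 300 = 240; country A offers that and keeps 60.

240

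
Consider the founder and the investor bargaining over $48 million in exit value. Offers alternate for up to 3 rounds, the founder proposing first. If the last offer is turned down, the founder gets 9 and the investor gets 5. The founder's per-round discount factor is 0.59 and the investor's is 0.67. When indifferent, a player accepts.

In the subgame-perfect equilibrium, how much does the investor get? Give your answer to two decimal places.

15.16

Round 3 (the founder proposes): the investor gets 5 if talks fail, so the founder offers 5 and keeps 43.
Round 2 (the investor proposes): the founder can get 43 next round, worth 0.59 × 43 = 25.37 now; the investor offers that and keeps 22.63.
Round 1 (the founder proposes): the investor can get 22.63 next round, worth 0.67 × 22.63 = 15.1621 now, so the founder offers 15.1621, keeping 32.8379.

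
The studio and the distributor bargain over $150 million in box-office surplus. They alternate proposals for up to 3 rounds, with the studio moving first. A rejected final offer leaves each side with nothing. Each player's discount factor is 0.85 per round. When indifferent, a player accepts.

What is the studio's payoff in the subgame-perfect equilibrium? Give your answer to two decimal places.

Round 3 (the studio proposes): rejection yields 0 for the distributor; the studio offers 0 and keeps 150.
Round 2 (the distributor proposes): the studio can get 150 next round, worth 0.85 × 150 = 127.5 now; the distributor offers that and keeps 22.5.
Round 1 (the studio proposes): the distributor can get 22.5 next round, worth 0.85 × 22.5 = 19.125 now, so the studio offers 19.125, keeping 130.875.

130.88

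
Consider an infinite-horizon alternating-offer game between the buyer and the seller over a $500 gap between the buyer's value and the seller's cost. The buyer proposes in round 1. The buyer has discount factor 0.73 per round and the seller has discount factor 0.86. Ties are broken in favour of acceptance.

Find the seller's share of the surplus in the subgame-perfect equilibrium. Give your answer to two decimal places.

311.93

In a stationary SPE each proposer offers the other exactly their discounted continuation value.
If the buyer keeps x when proposing and the seller keeps y when proposing, then x = 500 − 0.86y and y = 500 − 0.73x.
Solving: x = 500(1 − 0.86) / (1 − 0.73·0.86) = 70 / 0.3722 ≈ 188.0709.
The seller gets 500 − 188.0709 ≈ 311.9291.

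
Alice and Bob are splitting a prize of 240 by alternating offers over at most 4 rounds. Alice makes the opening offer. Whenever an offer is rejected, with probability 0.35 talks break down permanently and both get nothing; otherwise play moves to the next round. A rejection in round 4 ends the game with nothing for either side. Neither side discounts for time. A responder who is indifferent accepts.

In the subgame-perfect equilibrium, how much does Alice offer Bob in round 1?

Round 4 (Bob proposes): rejection yields 0 for Alice; Bob offers 0 and keeps 240.
Round 3 (Alice proposes): rejecting gives Bob an expected 0.65 × 240 = 156. Alice offers 156 and keeps 240 − 156 = 84.
Round 2 (Bob proposes): rejecting gives Alice an expected 0.65 × 84 = 54.6; Bob offers that and keeps 185.4.
Round 1 (Alice proposes): rejecting gives Bob an expected 0.65 × 185.4 = 120.51; Alice offers that and keeps 119.49.

120.51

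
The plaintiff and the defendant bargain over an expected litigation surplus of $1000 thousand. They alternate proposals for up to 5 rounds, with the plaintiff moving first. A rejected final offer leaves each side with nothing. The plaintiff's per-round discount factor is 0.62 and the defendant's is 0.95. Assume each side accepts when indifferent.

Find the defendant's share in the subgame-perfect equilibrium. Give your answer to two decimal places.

573.63

Work backward from the last round.
Round 5 (the plaintiff proposes): rejection yields 0 for the defendant; the plaintiff offers 0 and keeps 1000.
Round 4 (the defendant proposes): the plaintiff can get 1000 next round, worth 0.62 × 1000 = 620 now. The defendant offers 620 and keeps 1000 − 620 = 380.
Round 3 (the plaintiff proposes): the defendant can get 380 next round, worth 0.95 × 380 = 361 now, so the plaintiff offers 361, keeping 639.
Round 2 (the defendant proposes): the plaintiff can get 639 next round, worth 0.62 × 639 = 396.18 now; the defendant offers that and keeps 603.82.
Round 1 (the plaintiff proposes): the defendant can get 603.82 next round, worth 0.95 × 603.82 = 573.629 now. The plaintiff offers 573.629 and keeps 1000 − 573.629 = 426.371.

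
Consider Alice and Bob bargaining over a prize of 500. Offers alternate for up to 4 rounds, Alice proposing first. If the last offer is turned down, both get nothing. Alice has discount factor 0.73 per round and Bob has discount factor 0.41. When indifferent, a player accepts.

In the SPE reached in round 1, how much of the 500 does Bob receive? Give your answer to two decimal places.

116.71

Round 4 (Bob proposes): Alice will accept anything ≥ 0, so Bob offers 0 and keeps 500.
Round 3 (Alice proposes): Bob can get 500 next round, worth 0.41 × 500 = 205 now; Alice offers that and keeps 295.
Round 2 (Bob proposes): Alice can get 295 next round, worth 0.73 × 295 = 215.35 now; Bob offers that and keeps 284.65.
Round 1 (Alice proposes): Bob can get 284.65 next round, worth 0.41 × 284.65 = 116.7065 now; Alice offers that and keeps 383.2935.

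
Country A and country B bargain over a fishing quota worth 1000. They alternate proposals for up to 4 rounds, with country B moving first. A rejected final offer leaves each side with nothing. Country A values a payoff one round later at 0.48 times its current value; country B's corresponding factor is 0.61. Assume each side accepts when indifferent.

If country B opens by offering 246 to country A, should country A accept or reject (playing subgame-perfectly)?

Reject

Round 4 (country A proposes): rejection yields 0 for country B; country A offers 0 and keeps 1000.
Round 3 (country B proposes): country A can get 1000 next round, worth 0.48 × 1000 = 480 now; country B offers that and keeps 520.
Round 2 (country A proposes): country B can get 520 next round, worth 0.61 × 520 = 317.2 now; country A offers that and keeps 682.8.
So by rejecting in round 1, country A gets 682.8 next round, worth 0.48 × 682.8 = 327.744 now.
Offer 246 < 327.744, so country A rejects.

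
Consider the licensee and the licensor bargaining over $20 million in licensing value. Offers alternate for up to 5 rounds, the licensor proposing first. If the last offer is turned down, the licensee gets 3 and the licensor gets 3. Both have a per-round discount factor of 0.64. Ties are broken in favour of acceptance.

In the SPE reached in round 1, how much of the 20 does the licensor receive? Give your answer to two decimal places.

13.00

Round 5 (the licensor proposes): the licensee gets 3 if talks fail, so the licensor offers 3 and keeps 17.
Round 4 (the licensee proposes): the licensor can get 17 next round, worth 0.64 × 17 = 10.88 now; the licensee offers that and keeps 9.12.
Round 3 (the licensor proposes): the licensee can get 9.12 next round, worth 0.64 × 9.12 = 5.8368 now, so the licensor offers 5.8368, keeping 14.1632.
Round 2 (the licensee proposes): the licensor can get 14.1632 next round, worth 0.64 × 14.1632 = 9.064448 now. The licensee offers 9.064448 and keeps 20 − 9.064448 = 10.935552.
Round 1 (the licensor proposes): the licensee can get 10.935552 next round, worth 0.64 × 10.935552 = 6.99875328 now. The licensor offers 6.99875328 and keeps 20 − 6.99875328 = 13.00124672.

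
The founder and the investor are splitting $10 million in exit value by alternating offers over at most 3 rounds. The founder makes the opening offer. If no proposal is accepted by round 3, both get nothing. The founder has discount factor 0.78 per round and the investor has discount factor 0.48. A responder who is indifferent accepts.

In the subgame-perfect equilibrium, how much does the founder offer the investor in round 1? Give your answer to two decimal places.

1.06

Work backward from the last round.
Round 3 (the founder proposes): the investor will accept anything ≥ 0, so the founder offers 0 and keeps 10.
Round 2 (the investor proposes): the founder can get 10 next round, worth 0.78 × 10 = 7.8 now, so the investor offers 7.8, keeping 2.2.
Round 1 (the founder proposes): the investor can get 2.2 next round, worth 0.48 × 2.2 = 1.056 now, so the founder offers 1.056, keeping 8.944.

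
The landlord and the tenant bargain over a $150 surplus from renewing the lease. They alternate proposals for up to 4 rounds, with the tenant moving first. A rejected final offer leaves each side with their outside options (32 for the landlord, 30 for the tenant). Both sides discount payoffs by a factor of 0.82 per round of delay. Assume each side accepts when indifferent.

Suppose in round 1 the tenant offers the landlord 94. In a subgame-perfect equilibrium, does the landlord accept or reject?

Accept

Work out the landlord's continuation value if the offer is rejected.
Round 4 (the landlord proposes): the tenant gets 30 if talks fail, so the landlord offers 30 and keeps 120.
Round 3 (the tenant proposes): the landlord can get 120 next round, worth 0.82 × 120 = 98.4 now. The tenant offers 98.4 and keeps 150 − 98.4 = 51.6.
Round 2 (the landlord proposes): the tenant can get 51.6 next round, worth 0.82 × 51.6 = 42.312 now; the landlord offers that and keeps 107.688.
So by rejecting in round 1, the landlord gets 107.688 next round, worth 0.82 × 107.688 = 88.30416 now.
Offer 94 ≥ 88.30416, so the landlord accepts.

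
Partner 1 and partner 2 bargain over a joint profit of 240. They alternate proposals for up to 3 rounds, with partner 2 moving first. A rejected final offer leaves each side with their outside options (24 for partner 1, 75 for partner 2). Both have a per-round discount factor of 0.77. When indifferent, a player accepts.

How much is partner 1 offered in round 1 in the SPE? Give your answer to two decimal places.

56.73

Round 3 (partner 2 proposes): partner 1 gets 24 if talks fail, so partner 2 offers 24 and keeps 216.
Round 2 (partner 1 proposes): partner 2 can get 216 next round, worth 0.77 × 216 = 166.32 now. Partner 1 offers 166.32 and keeps 240 − 166.32 = 73.68.
Round 1 (partner 2 proposes): partner 1 can get 73.68 next round, worth 0.77 × 73.68 = 56.7336 now, so partner 2 offers 56.7336, keeping 183.2664.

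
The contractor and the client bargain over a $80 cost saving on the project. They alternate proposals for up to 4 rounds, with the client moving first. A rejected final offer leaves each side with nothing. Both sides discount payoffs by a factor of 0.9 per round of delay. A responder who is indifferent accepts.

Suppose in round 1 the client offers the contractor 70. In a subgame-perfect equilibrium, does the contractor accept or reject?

Accept

Work out the contractor's continuation value if the offer is rejected.
Round 4 (the contractor proposes): the client will accept anything ≥ 0, so the contractor offers 0 and keeps 80.
Round 3 (the client proposes): the contractor can get 80 next round, worth 0.9 × 80 = 72 now, so the client offers 72, keeping 8.
Round 2 (the contractor proposes): the client can get 8 next round, worth 0.9 × 8 = 7.2 now; the contractor offers that and keeps 72.8.
So by rejecting in round 1, the contractor gets 72.8 next round, worth 0.9 × 72.8 = 65.52 now.
Offer 70 ≥ 65.52, so the contractor accepts.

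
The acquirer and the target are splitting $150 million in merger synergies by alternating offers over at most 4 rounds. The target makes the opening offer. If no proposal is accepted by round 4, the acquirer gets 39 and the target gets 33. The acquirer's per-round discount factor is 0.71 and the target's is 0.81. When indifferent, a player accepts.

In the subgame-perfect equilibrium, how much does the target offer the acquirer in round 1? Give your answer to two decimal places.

Work backward from the last round.
Round 4 (the acquirer proposes): the target gets 33 if talks fail, so the acquirer offers 33 and keeps 117.
Round 3 (the target proposes): the acquirer can get 117 next round, worth 0.71 × 117 = 83.07 now. The target offers 83.07 and keeps 150 − 83.07 = 66.93.
Round 2 (the acquirer proposes): the target can get 66.93 next round, worth 0.81 × 66.93 = 54.2133 now, so the acquirer offers 54.2133, keeping 95.7867.
Round 1 (the target proposes): the acquirer can get 95.7867 next round, worth 0.71 × 95.7867 = 68.008557 now. The target offers 68.008557 and keeps 150 − 68.008557 = 81.991443.

68.01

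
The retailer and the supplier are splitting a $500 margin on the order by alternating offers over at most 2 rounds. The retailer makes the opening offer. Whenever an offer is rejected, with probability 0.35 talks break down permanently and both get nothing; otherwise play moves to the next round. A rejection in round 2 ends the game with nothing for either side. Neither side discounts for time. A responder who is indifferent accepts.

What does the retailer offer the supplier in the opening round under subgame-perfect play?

Round 2 (the supplier proposes): rejection yields 0 for the retailer; the supplier offers 0 and keeps 500.
Round 1 (the retailer proposes): rejecting gives the supplier an expected 0.65 × 500 = 325. The retailer offers 325 and keeps 500 − 325 = 175.

325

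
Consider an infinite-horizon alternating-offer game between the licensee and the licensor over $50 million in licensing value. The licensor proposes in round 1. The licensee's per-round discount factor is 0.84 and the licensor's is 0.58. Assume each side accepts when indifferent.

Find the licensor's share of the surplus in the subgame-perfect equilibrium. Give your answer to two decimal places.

In a stationary SPE each proposer offers the other exactly their discounted continuation value.
If the licensor keeps x when proposing and the licensee keeps y when proposing, then x = 50 − 0.84y and y = 50 − 0.58x.
Solving: x = 50(1 − 0.84) / (1 − 0.58·0.84) = 8 / 0.5128 ≈ 15.6006.
The licensee gets 50 − 15.6006 ≈ 34.3994.

15.60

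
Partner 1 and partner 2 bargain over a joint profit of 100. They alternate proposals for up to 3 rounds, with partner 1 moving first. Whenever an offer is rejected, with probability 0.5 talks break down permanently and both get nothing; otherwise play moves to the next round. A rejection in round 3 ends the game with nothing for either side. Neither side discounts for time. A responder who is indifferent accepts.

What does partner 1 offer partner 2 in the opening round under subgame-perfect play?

Round 3 (partner 1 proposes): partner 2 will accept anything ≥ 0, so partner 1 offers 0 and keeps 100.
Round 2 (partner 2 proposes): rejecting gives partner 1 an expected 0.5 × 100 = 50, so partner 2 offers 50, keeping 50.
Round 1 (partner 1 proposes): rejecting gives partner 2 an expected 0.5 × 50 = 25; partner 1 offers that and keeps 75.

25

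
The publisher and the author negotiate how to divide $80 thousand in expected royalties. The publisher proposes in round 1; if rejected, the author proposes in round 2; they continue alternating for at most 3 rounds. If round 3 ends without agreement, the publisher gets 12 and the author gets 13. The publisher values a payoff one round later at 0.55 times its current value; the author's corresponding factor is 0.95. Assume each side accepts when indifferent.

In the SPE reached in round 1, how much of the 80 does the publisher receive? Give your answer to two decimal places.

39.01

Round 3 (the publisher proposes): the author gets 13 if talks fail, so the publisher offers 13 and keeps 67.
Round 2 (the author proposes): the publisher can get 67 next round, worth 0.55 × 67 = 36.85 now. The author offers 36.85 and keeps 80 − 36.85 = 43.15.
Round 1 (the publisher proposes): the author can get 43.15 next round, worth 0.95 × 43.15 = 40.9925 now, so the publisher offers 40.9925, keeping 39.0075.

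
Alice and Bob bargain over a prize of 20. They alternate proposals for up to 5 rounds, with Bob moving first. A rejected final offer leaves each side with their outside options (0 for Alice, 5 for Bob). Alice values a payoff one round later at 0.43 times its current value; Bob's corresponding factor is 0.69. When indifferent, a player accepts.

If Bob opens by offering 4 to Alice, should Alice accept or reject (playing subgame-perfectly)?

Round 5 (Bob proposes): Alice will accept anything ≥ 0, so Bob offers 0 and keeps 20.
Round 4 (Alice proposes): Bob can get 20 next round, worth 0.69 × 20 = 13.8 now. Alice offers 13.8 and keeps 20 − 13.8 = 6.2.
Round 3 (Bob proposes): Alice can get 6.2 next round, worth 0.43 × 6.2 = 2.666 now; Bob offers that and keeps 17.334.
Round 2 (Alice proposes): Bob can get 17.334 next round, worth 0.69 × 17.334 = 11.96046 now. Alice offers 11.96046 and keeps 20 − 11.96046 = 8.03954.
So by rejecting in round 1, Alice gets 8.03954 next round, worth 0.43 × 8.03954 = 3.4570022 now.
Offer 4 ≥ 3.4570022, so Alice accepts.

Accept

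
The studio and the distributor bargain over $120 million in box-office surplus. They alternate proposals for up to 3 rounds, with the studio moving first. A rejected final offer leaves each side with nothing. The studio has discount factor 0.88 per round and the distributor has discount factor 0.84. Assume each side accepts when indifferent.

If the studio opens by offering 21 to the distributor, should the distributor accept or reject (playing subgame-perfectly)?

Work out the distributor's continuation value if the offer is rejected.
Round 3 (the studio proposes): rejection yields 0 for the distributor; the studio offers 0 and keeps 120.
Round 2 (the distributor proposes): the studio can get 120 next round, worth 0.88 × 120 = 105.6 now, so the distributor offers 105.6, keeping 14.4.
So by rejecting in round 1, the distributor gets 14.4 next round, worth 0.84 × 14.4 = 12.096 now.
Offer 21 ≥ 12.096, so the distributor accepts.

Accept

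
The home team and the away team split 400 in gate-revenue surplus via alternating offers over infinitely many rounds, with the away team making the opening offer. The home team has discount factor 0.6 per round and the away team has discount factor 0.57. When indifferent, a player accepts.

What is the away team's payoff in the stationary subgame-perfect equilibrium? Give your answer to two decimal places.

When the away team proposes, the home team accepts any offer worth at least 0.6 times what the home team would get by proposing next round; and vice versa.
This gives x = 400 − 0.6y and y = 400 − 0.57x, where x and y are each side's share when it proposes.
Hence (1 − 0.6·0.57)x = 400(1 − 0.6), i.e. 0.658·x = 160.
x ≈ 243.1611; the home team's share is 400 − x ≈ 156.8389.

243.16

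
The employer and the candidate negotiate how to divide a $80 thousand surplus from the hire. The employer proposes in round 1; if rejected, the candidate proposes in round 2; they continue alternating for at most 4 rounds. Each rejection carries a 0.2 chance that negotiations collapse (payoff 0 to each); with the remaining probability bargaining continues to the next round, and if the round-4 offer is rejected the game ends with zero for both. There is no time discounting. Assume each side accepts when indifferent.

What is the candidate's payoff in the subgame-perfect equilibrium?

By backward induction:
Round 4 (the candidate proposes): rejection yields 0 for the employer; the candidate offers 0 and keeps 80.
Round 3 (the employer proposes): rejecting gives the candidate an expected 0.8 × 80 = 64. The employer offers 64 and keeps 80 − 64 = 16.
Round 2 (the candidate proposes): rejecting gives the employer an expected 0.8 × 16 = 12.8. The candidate offers 12.8 and keeps 80 − 12.8 = 67.2.
Round 1 (the employer proposes): rejecting gives the candidate an expected 0.8 × 67.2 = 53.76. The employer offers 53.76 and keeps 80 − 53.76 = 26.24.

53.76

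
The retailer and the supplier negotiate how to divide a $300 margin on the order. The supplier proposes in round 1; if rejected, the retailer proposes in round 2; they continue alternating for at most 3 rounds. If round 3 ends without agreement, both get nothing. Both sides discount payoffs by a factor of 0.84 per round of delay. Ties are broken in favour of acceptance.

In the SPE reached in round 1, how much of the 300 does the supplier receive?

Solve by backward induction from round 3.
Round 3 (the supplier proposes): the retailer will accept anything ≥ 0, so the supplier offers 0 and keeps 300.
Round 2 (the retailer proposes): the supplier can get 300 next round, worth 0.84 × 300 = 252 now. The retailer offers 252 and keeps 300 − 252 = 48.
Round 1 (the supplier proposes): the retailer can get 48 next round, worth 0.84 × 48 = 40.32 now, so the supplier offers 40.32, keeping 259.68.

259.68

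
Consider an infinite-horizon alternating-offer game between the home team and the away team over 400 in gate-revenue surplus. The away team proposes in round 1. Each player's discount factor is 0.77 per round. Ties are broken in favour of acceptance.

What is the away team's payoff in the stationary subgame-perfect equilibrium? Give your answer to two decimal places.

When the away team proposes, the home team accepts any offer worth at least 0.77 times what the home team would get by proposing next round; and vice versa.
This gives x = 400 − 0.77y and y = 400 − 0.77x, where x and y are each side's share when it proposes.
Hence (1 − 0.77·0.77)x = 400(1 − 0.77), i.e. 0.4071·x = 92.
x ≈ 225.9887; the home team's share is 400 − x ≈ 174.0113.

225.99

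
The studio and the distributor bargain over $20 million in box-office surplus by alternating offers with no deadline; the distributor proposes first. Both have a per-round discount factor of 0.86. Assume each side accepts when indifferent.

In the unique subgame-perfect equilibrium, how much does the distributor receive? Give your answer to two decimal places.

10.75

When the distributor proposes, the studio accepts any offer worth at least 0.86 times what the studio would get by proposing next round; and vice versa.
This gives x = 20 − 0.86y and y = 20 − 0.86x, where x and y are each side's share when it proposes.
Hence (1 − 0.86·0.86)x = 20(1 − 0.86), i.e. 0.2604·x = 2.8.
x ≈ 10.7527; the studio's share is 20 − x ≈ 9.2473.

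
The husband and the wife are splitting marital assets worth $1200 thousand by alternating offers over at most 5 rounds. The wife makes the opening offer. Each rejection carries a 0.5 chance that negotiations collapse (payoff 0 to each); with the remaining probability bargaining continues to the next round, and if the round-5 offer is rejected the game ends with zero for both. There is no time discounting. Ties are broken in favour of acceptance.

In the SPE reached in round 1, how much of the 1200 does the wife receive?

825

Round 5 (the wife proposes): rejection yields 0 for the husband; the wife offers 0 and keeps 1200.
Round 4 (the husband proposes): rejecting gives the wife an expected 0.5 × 1200 = 600, so the husband offers 600, keeping 600.
Round 3 (the wife proposes): rejecting gives the husband an expected 0.5 × 600 = 300, so the wife offers 300, keeping 900.
Round 2 (the husband proposes): rejecting gives the wife an expected 0.5 × 900 = 450. The husband offers 450 and keeps 1200 − 450 = 750.
Round 1 (the wife proposes): rejecting gives the husband an expected 0.5 × 750 = 375; the wife offers that and keeps 825.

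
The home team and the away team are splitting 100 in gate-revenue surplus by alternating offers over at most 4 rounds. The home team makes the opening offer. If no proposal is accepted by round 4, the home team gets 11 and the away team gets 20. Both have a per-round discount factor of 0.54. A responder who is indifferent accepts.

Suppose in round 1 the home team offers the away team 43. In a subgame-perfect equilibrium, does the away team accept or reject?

Accept

Round 4 (the away team proposes): the home team gets 11 if talks fail, so the away team offers 11 and keeps 89.
Round 3 (the home team proposes): the away team can get 89 next round, worth 0.54 × 89 = 48.06 now. The home team offers 48.06 and keeps 100 − 48.06 = 51.94.
Round 2 (the away team proposes): the home team can get 51.94 next round, worth 0.54 × 51.94 = 28.0476 now, so the away team offers 28.0476, keeping 71.9524.
So by rejecting in round 1, the away team gets 71.9524 next round, worth 0.54 × 71.9524 = 38.854296 now.
Offer 43 ≥ 38.854296, so the away team accepts.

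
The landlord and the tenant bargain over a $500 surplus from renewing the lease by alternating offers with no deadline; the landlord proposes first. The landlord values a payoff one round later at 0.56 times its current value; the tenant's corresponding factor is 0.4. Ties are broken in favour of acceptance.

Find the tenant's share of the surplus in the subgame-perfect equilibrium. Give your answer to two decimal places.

113.40

In a stationary SPE each proposer offers the other exactly their discounted continuation value.
If the landlord keeps x when proposing and the tenant keeps y when proposing, then x = 500 − 0.4y and y = 500 − 0.56x.
Solving: x = 500(1 − 0.4) / (1 − 0.56·0.4) = 300 / 0.776 ≈ 386.5979.
The tenant gets 500 − 386.5979 ≈ 113.4021.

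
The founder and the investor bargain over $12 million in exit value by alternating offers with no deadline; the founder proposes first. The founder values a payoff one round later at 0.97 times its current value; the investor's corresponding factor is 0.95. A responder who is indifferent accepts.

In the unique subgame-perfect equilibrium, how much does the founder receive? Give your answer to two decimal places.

In a stationary SPE each proposer offers the other exactly their discounted continuation value.
If the founder keeps x when proposing and the investor keeps y when proposing, then x = 12 − 0.95y and y = 12 − 0.97x.
Solving: x = 12(1 − 0.95) / (1 − 0.97·0.95) = 0.6 / 0.0785 ≈ 7.6433.
The investor gets 12 − 7.6433 ≈ 4.3567.

7.64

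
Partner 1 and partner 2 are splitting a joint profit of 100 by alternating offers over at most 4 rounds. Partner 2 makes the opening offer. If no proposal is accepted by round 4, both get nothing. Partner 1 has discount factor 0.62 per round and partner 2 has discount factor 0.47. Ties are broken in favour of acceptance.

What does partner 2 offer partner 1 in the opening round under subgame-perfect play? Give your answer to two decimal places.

Round 4 (partner 1 proposes): rejection yields 0 for partner 2; partner 1 offers 0 and keeps 100.
Round 3 (partner 2 proposes): partner 1 can get 100 next round, worth 0.62 × 100 = 62 now; partner 2 offers that and keeps 38.
Round 2 (partner 1 proposes): partner 2 can get 38 next round, worth 0.47 × 38 = 17.86 now; partner 1 offers that and keeps 82.14.
Round 1 (partner 2 proposes): partner 1 can get 82.14 next round, worth 0.62 × 82.14 = 50.9268 now; partner 2 offers that and keeps 49.0732.

50.93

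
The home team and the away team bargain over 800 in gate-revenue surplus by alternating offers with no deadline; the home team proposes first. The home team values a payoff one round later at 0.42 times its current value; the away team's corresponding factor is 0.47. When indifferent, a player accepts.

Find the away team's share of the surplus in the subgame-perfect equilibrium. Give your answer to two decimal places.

Let x be the home team's share when the home team proposes and y be the away team's share when the away team proposes.
The away team accepts iff offered ≥ 0.47·y, so x = 800 − 0.47y. Symmetrically y = 800 − 0.42x.
Substituting: x = 800 − 0.47(800 − 0.42x), giving x(1 − 0.42·0.47) = 800(1 − 0.47).
So x = 800 × 0.53 / 0.8026 ≈ 528.2831, and the away team receives 800 − x ≈ 271.7169.

271.72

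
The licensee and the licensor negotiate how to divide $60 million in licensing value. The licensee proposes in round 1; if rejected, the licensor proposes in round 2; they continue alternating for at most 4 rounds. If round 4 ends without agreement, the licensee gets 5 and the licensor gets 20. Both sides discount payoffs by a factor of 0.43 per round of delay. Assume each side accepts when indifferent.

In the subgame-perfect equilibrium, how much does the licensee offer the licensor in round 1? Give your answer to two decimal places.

19.08

Work backward from the last round.
Round 4 (the licensor proposes): the licensee gets 5 if talks fail, so the licensor offers 5 and keeps 55.
Round 3 (the licensee proposes): the licensor can get 55 next round, worth 0.43 × 55 = 23.65 now; the licensee offers that and keeps 36.35.
Round 2 (the licensor proposes): the licensee can get 36.35 next round, worth 0.43 × 36.35 = 15.6305 now. The licensor offers 15.6305 and keeps 60 − 15.6305 = 44.3695.
Round 1 (the licensee proposes): the licensor can get 44.3695 next round, worth 0.43 × 44.3695 = 19.078885 now; the licensee offers that and keeps 40.921115.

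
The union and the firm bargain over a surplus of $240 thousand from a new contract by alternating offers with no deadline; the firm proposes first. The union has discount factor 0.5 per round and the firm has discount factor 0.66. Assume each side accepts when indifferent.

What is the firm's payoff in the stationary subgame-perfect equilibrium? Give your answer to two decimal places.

In a stationary SPE each proposer offers the other exactly their discounted continuation value.
If the firm keeps x when proposing and the union keeps y when proposing, then x = 240 − 0.5y and y = 240 − 0.66x.
Solving: x = 240(1 − 0.5) / (1 − 0.66·0.5) = 120 / 0.67 ≈ 179.1045.
The union gets 240 − 179.1045 ≈ 60.8955.

179.10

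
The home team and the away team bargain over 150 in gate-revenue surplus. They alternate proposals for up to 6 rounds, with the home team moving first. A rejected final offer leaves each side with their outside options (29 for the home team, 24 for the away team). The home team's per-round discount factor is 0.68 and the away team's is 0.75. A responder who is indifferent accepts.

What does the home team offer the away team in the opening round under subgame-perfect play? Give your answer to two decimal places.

Round 6 (the away team proposes): the home team gets 29 if talks fail, so the away team offers 29 and keeps 121.
Round 5 (the home team proposes): the away team can get 121 next round, worth 0.75 × 121 = 90.75 now, so the home team offers 90.75, keeping 59.25.
Round 4 (the away team proposes): the home team can get 59.25 next round, worth 0.68 × 59.25 = 40.29 now, so the away team offers 40.29, keeping 109.71.
Round 3 (the home team proposes): the away team can get 109.71 next round, worth 0.75 × 109.71 = 82.2825 now. The home team offers 82.2825 and keeps 150 − 82.2825 = 67.7175.
Round 2 (the away team proposes): the home team can get 67.7175 next round, worth 0.68 × 67.7175 = 46.0479 now. The away team offers 46.0479 and keeps 150 − 46.0479 = 103.9521.
Round 1 (the home team proposes): the away team can get 103.9521 next round, worth 0.75 × 103.9521 = 77.964075 now, so the home team offers 77.964075, keeping 72.035925.

77.96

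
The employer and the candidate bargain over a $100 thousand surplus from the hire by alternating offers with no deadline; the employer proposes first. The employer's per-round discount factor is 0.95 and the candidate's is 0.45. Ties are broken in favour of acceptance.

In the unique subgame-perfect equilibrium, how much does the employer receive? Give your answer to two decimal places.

96.07

In a stationary SPE each proposer offers the other exactly their discounted continuation value.
If the employer keeps x when proposing and the candidate keeps y when proposing, then x = 100 − 0.45y and y = 100 − 0.95x.
Solving: x = 100(1 − 0.45) / (1 − 0.95·0.45) = 55 / 0.5725 ≈ 96.0699.
The candidate gets 100 − 96.0699 ≈ 3.9301.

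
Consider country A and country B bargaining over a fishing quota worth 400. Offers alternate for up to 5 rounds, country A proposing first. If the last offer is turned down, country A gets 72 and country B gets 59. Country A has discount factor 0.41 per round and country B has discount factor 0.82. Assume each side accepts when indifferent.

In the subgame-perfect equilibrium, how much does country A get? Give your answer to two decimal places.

134.75

Round 5 (country A proposes): country B gets 59 if talks fail, so country A offers 59 and keeps 341.
Round 4 (country B proposes): country A can get 341 next round, worth 0.41 × 341 = 139.81 now. Country B offers 139.81 and keeps 400 − 139.81 = 260.19.
Round 3 (country A proposes): country B can get 260.19 next round, worth 0.82 × 260.19 = 213.3558 now; country A offers that and keeps 186.6442.
Round 2 (country B proposes): country A can get 186.6442 next round, worth 0.41 × 186.6442 = 76.524122 now; country B offers that and keeps 323.475878.
Round 1 (country A proposes): country B can get 323.475878 next round, worth 0.82 × 323.475878 = 265.25021996 now; country A offers that and keeps 134.74978004.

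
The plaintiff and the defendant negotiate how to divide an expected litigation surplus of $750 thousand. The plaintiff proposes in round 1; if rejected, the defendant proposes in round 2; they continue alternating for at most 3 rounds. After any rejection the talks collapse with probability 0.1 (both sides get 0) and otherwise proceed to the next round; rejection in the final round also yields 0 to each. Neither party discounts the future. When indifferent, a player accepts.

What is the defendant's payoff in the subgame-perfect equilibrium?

67.5

Round 3 (the plaintiff proposes): the defendant will accept anything ≥ 0, so the plaintiff offers 0 and keeps 750.
Round 2 (the defendant proposes): rejecting gives the plaintiff an expected 0.9 × 750 = 675, so the defendant offers 675, keeping 75.
Round 1 (the plaintiff proposes): rejecting gives the defendant an expected 0.9 × 75 = 67.5, so the plaintiff offers 67.5, keeping 682.5.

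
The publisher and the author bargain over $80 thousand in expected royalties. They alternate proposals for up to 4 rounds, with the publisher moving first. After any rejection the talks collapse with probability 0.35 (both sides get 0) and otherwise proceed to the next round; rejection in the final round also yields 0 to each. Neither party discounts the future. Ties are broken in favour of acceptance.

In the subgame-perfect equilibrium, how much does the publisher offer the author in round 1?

40.17

Round 4 (the author proposes): rejection yields 0 for the publisher; the author offers 0 and keeps 80.
Round 3 (the publisher proposes): rejecting gives the author an expected 0.65 × 80 = 52, so the publisher offers 52, keeping 28.
Round 2 (the author proposes): rejecting gives the publisher an expected 0.65 × 28 = 18.2, so the author offers 18.2, keeping 61.8.
Round 1 (the publisher proposes): rejecting gives the author an expected 0.65 × 61.8 = 40.17. The publisher offers 40.17 and keeps 80 − 40.17 = 39.83.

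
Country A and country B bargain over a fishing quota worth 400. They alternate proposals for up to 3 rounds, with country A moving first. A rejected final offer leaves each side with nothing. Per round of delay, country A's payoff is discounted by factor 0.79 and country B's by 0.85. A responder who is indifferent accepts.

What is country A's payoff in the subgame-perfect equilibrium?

328.6

Round 3 (country A proposes): country B will accept anything ≥ 0, so country A offers 0 and keeps 400.
Round 2 (country B proposes): country A can get 400 next round, worth 0.79 × 400 = 316 now; country B offers that and keeps 84.
Round 1 (country A proposes): country B can get 84 next round, worth 0.85 × 84 = 71.4 now, so country A offers 71.4, keeping 328.6.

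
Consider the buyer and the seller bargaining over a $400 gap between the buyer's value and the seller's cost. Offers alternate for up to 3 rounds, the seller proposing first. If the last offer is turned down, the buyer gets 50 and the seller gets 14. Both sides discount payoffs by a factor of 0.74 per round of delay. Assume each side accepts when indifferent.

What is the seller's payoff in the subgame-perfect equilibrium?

295.66

Round 3 (the seller proposes): the buyer gets 50 if talks fail, so the seller offers 50 and keeps 350.
Round 2 (the buyer proposes): the seller can get 350 next round, worth 0.74 × 350 = 259 now. The buyer offers 259 and keeps 400 − 259 = 141.
Round 1 (the seller proposes): the buyer can get 141 next round, worth 0.74 × 141 = 104.34 now, so the seller offers 104.34, keeping 295.66.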